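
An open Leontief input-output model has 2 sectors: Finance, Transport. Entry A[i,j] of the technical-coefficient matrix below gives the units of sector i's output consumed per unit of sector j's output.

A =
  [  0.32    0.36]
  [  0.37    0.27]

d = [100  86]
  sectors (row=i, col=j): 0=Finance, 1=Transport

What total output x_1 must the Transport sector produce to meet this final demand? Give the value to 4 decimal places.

Form M = I − A:
  [  0.68   -0.36]
  [ -0.37    0.73]
Leontief inverse L = M⁻¹:
  [  2.0099    0.9912]
  [  1.0187    1.8722]
Total output x = L · d:
  x_0 = 2.0099·100 + 0.9912·86 = 286.2335
  x_1 = 1.0187·100 + 1.8722·86 = 262.8855

262.8855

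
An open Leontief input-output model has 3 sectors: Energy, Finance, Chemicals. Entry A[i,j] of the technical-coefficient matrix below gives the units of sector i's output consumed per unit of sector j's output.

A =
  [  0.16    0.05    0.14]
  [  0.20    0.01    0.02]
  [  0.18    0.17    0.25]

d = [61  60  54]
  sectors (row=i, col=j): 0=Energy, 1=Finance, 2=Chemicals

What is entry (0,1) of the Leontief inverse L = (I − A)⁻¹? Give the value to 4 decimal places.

Form M = I − A:
  [  0.84   -0.05   -0.14]
  [ -0.20    0.99   -0.02]
  [ -0.18   -0.17    0.75]
Leontief inverse L = M⁻¹:
  [  1.2668    0.1051    0.2393]
  [  0.2633    1.0366    0.0768]
  [  0.3637    0.2602    1.4082]
Total output x = L · d:
  x_0 = 1.2668·61 + 0.1051·60 + 0.2393·54 = 96.4966
  x_1 = 0.2633·61 + 1.0366·60 + 0.0768·54 = 82.4000
  x_2 = 0.3637·61 + 0.2602·60 + 1.4082·54 = 113.8365

L[0,1] = 0.1051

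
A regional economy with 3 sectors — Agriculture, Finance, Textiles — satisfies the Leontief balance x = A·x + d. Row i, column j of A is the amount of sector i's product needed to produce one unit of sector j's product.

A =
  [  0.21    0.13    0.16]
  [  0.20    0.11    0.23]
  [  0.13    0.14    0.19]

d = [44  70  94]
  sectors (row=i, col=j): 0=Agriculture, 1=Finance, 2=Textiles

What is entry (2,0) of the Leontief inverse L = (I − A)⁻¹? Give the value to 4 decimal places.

L[2,0] = 0.2896

Form M = I − A:
  [  0.79   -0.13   -0.16]
  [ -0.20    0.89   -0.23]
  [ -0.13   -0.14    0.81]
Leontief inverse L = M⁻¹:
  [  1.3881    0.2574    0.3473]
  [  0.3868    1.2478    0.4307]
  [  0.2896    0.2570    1.3648]
Total output x = L · d:
  x_0 = 1.3881·44 + 0.2574·70 + 0.3473·94 = 111.7400
  x_1 = 0.3868·44 + 1.2478·70 + 0.4307·94 = 144.8568
  x_2 = 0.2896·44 + 0.2570·70 + 1.3648·94 = 159.0199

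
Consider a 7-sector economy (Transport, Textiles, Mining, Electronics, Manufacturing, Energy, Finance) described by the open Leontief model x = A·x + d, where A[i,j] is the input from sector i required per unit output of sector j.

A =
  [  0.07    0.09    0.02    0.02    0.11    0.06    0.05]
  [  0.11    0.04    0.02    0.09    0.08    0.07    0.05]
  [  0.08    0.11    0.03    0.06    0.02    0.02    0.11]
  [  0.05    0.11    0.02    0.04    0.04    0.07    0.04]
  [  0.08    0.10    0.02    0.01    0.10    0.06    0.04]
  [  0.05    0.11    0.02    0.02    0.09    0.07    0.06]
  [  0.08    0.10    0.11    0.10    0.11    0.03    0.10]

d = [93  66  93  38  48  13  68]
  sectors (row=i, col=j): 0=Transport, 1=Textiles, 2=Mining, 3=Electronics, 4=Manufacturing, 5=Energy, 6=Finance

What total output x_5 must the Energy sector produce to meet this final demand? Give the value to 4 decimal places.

57.5649

Form M = I − A:
  [  0.93   -0.09   -0.02   -0.02   -0.11   -0.06   -0.05]
  [ -0.11    0.96   -0.02   -0.09   -0.08   -0.07   -0.05]
  [ -0.08   -0.11    0.97   -0.06   -0.02   -0.02   -0.11]
  [ -0.05   -0.11   -0.02    0.96   -0.04   -0.07   -0.04]
  [ -0.08   -0.10   -0.02   -0.01    0.90   -0.06   -0.04]
  [ -0.05   -0.11   -0.02   -0.02   -0.09    0.93   -0.06]
  [ -0.08   -0.10   -0.11   -0.10   -0.11   -0.03    0.90]
Leontief inverse L = M⁻¹:
  [  1.1296    0.1575    0.0442    0.0549    0.1774    0.1043    0.0942]
  [  0.1704    1.1166    0.0457    0.1252    0.1504    0.1183    0.0972]
  [  0.1431    0.1803    1.0611    0.1052    0.0878    0.0644    0.1605]
  [  0.1022    0.1682    0.0410    1.0737    0.0968    0.1098    0.0794]
  [  0.1385    0.1649    0.0427    0.0439    1.1661    0.1035    0.0828]
  [  0.1105    0.1772    0.0453    0.0576    0.1572    1.1146    0.1054]
  [  0.1688    0.2048    0.1500    0.1582    0.2017    0.0923    1.1723]
Total output x = L · d:
  x_0 = 1.1296·93 + 0.1575·66 + 0.0442·93 + 0.0549·38 + 0.1774·48 + 0.1043·13 + 0.0942·68 = 137.9186
  x_1 = 0.1704·93 + 1.1166·66 + 0.0457·93 + 0.1252·38 + 0.1504·48 + 0.1183·13 + 0.0972·68 = 113.9128
  x_2 = 0.1431·93 + 0.1803·66 + 1.0611·93 + 0.1052·38 + 0.0878·48 + 0.0644·13 + 0.1605·68 = 143.8548
  x_3 = 0.1022·93 + 0.1682·66 + 0.0410·93 + 1.0737·38 + 0.0968·48 + 0.1098·13 + 0.0794·68 = 76.6856
  x_4 = 0.1385·93 + 0.1649·66 + 0.0427·93 + 0.0439·38 + 1.1661·48 + 0.1035·13 + 0.0828·68 = 92.3487
  x_5 = 0.1105·93 + 0.1772·66 + 0.0453·93 + 0.0576·38 + 0.1572·48 + 1.1146·13 + 0.1054·68 = 57.5649
  x_6 = 0.1688·93 + 0.2048·66 + 0.1500·93 + 0.1582·38 + 0.2017·48 + 0.0923·13 + 1.1723·68 = 139.7807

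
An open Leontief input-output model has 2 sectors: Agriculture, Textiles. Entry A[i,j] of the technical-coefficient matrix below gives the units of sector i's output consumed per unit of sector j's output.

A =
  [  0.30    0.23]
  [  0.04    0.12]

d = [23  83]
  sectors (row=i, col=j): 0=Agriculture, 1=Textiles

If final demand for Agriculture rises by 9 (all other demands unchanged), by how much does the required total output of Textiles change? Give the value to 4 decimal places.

0.5933

Form M = I − A:
  [  0.70   -0.23]
  [ -0.04    0.88]
Leontief inverse L = M⁻¹:
  [  1.4502    0.3790]
  [  0.0659    1.1536]
Total output x = L · d:
  x_0 = 1.4502·23 + 0.3790·83 = 64.8154
  x_1 = 0.0659·23 + 1.1536·83 = 97.2643
Δx_1 = L[1,0] · Δd_0 = 0.0659 · 9 = 0.5933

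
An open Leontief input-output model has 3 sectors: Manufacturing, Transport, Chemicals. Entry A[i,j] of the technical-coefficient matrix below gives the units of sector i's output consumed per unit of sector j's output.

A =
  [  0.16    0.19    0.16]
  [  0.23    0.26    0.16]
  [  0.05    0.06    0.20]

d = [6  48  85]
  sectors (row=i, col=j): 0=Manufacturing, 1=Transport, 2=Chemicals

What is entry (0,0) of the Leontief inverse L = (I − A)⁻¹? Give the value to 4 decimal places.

Form M = I − A:
  [  0.84   -0.19   -0.16]
  [ -0.23    0.74   -0.16]
  [ -0.05   -0.06    0.80]
Leontief inverse L = M⁻¹:
  [  1.3099    0.3635    0.3347]
  [  0.4318    1.4935    0.3851]
  [  0.1143    0.1347    1.2998]
Total output x = L · d:
  x_0 = 1.3099·6 + 0.3635·48 + 0.3347·85 = 53.7534
  x_1 = 0.4318·6 + 1.4935·48 + 0.3851·85 = 107.0066
  x_2 = 0.1143·6 + 0.1347·48 + 1.2998·85 = 117.6351

L[0,0] = 1.3099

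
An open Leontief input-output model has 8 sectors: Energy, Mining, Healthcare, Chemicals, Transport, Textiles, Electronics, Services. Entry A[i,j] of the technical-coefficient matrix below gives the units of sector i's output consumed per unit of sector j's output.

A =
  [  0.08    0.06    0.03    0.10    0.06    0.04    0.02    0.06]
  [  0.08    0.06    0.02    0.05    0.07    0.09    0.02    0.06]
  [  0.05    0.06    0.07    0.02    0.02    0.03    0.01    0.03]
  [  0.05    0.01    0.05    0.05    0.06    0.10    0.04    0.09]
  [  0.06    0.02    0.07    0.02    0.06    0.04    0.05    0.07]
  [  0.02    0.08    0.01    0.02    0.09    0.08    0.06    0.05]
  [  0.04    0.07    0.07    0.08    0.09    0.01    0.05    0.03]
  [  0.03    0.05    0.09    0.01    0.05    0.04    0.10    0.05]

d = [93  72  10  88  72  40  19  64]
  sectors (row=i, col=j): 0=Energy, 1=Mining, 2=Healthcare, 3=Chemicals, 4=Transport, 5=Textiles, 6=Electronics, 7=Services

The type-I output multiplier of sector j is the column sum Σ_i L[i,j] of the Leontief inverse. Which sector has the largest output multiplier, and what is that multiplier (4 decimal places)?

Form M = I − A:
  [  0.92   -0.06   -0.03   -0.10   -0.06   -0.04   -0.02   -0.06]
  [ -0.08    0.94   -0.02   -0.05   -0.07   -0.09   -0.02   -0.06]
  [ -0.05   -0.06    0.93   -0.02   -0.02   -0.03   -0.01   -0.03]
  [ -0.05   -0.01   -0.05    0.95   -0.06   -0.10   -0.04   -0.09]
  [ -0.06   -0.02   -0.07   -0.02    0.94   -0.04   -0.05   -0.07]
  [ -0.02   -0.08   -0.01   -0.02   -0.09    0.92   -0.06   -0.05]
  [ -0.04   -0.07   -0.07   -0.08   -0.09   -0.01    0.95   -0.03]
  [ -0.03   -0.05   -0.09   -0.01   -0.05   -0.04   -0.10    0.95]
Leontief inverse L = M⁻¹:
  [  1.1211    0.0966    0.0688    0.1343    0.1077    0.0849    0.0542    0.1059]
  [  0.1197    1.0996    0.0567    0.0828    0.1197    0.1340    0.0555    0.1043]
  [  0.0766    0.0861    1.0936    0.0408    0.0483    0.0567    0.0287    0.0561]
  [  0.0856    0.0497    0.0900    1.0793    0.1078    0.1401    0.0776    0.1314]
  [  0.0931    0.0541    0.1063    0.0473    1.0991    0.0711    0.0795    0.1044]
  [  0.0554    0.1167    0.0448    0.0481    0.1370    1.1183    0.0933    0.0887]
  [  0.0804    0.1048    0.1098    0.1119    0.1345    0.0502    1.0803    0.0724]
  [  0.0656    0.0884    0.1288    0.0401    0.0932    0.0727    0.1300    1.0850]
Total output x = L · d:
  x_0 = 1.1211·93 + 0.0966·72 + 0.0688·10 + 0.1343·88 + 0.1077·72 + 0.0849·40 + 0.0542·19 + 0.1059·64 = 142.6781
  x_1 = 0.1197·93 + 1.0996·72 + 0.0567·10 + 0.0828·88 + 0.1197·72 + 0.1340·40 + 0.0555·19 + 0.1043·64 = 119.8612
  x_2 = 0.0766·93 + 0.0861·72 + 1.0936·10 + 0.0408·88 + 0.0483·72 + 0.0567·40 + 0.0287·19 + 0.0561·64 = 37.7407
  x_3 = 0.0856·93 + 0.0497·72 + 0.0900·10 + 1.0793·88 + 0.1078·72 + 0.1401·40 + 0.0776·19 + 0.1314·64 = 130.6638
  x_4 = 0.0931·93 + 0.0541·72 + 0.1063·10 + 0.0473·88 + 1.0991·72 + 0.0711·40 + 0.0795·19 + 0.1044·64 = 107.9592
  x_5 = 0.0554·93 + 0.1167·72 + 0.0448·10 + 0.0481·88 + 0.1370·72 + 1.1183·40 + 0.0933·19 + 0.0887·64 = 80.2814
  x_6 = 0.0804·93 + 0.1048·72 + 0.1098·10 + 0.1119·88 + 0.1345·72 + 0.0502·40 + 1.0803·19 + 0.0724·64 = 62.8166
  x_7 = 0.0656·93 + 0.0884·72 + 0.1288·10 + 0.0401·88 + 0.0932·72 + 0.0727·40 + 0.1300·19 + 1.0850·64 = 98.8080
Output multipliers (column sums of L):
  Energy: 1.6975
  Mining: 1.6959
  Healthcare: 1.6989
  Chemicals: 1.5847
  Transport: 1.8473
  Textiles: 1.7280
  Electronics: 1.5991
  Services: 1.7483

Transport (1.8473)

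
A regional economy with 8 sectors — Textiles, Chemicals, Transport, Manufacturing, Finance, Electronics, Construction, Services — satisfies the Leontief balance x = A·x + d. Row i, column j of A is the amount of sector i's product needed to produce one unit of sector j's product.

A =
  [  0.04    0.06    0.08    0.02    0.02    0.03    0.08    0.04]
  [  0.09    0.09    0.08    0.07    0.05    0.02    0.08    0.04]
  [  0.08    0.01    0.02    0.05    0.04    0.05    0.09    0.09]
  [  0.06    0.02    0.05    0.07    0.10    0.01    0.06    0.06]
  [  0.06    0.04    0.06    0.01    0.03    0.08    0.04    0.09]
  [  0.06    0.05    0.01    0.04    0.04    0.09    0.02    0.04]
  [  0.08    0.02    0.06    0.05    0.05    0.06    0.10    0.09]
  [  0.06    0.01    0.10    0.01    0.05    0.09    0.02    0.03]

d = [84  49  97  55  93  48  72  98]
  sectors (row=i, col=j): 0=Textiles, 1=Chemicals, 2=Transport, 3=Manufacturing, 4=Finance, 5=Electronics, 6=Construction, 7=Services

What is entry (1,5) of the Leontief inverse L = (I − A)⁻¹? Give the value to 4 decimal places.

L[1,5] = 0.0653

Form M = I − A:
  [  0.96   -0.06   -0.08   -0.02   -0.02   -0.03   -0.08   -0.04]
  [ -0.09    0.91   -0.08   -0.07   -0.05   -0.02   -0.08   -0.04]
  [ -0.08   -0.01    0.98   -0.05   -0.04   -0.05   -0.09   -0.09]
  [ -0.06   -0.02   -0.05    0.93   -0.10   -0.01   -0.06   -0.06]
  [ -0.06   -0.04   -0.06   -0.01    0.97   -0.08   -0.04   -0.09]
  [ -0.06   -0.05   -0.01   -0.04   -0.04    0.91   -0.02   -0.04]
  [ -0.08   -0.02   -0.06   -0.05   -0.05   -0.06    0.90   -0.09]
  [ -0.06   -0.01   -0.10   -0.01   -0.05   -0.09   -0.02    0.97]
Leontief inverse L = M⁻¹:
  [  1.0847    0.0832    0.1173    0.0468    0.0496    0.0651    0.1241    0.0807]
  [  0.1510    1.1245    0.1344    0.1076    0.0927    0.0653    0.1417    0.0962]
  [  0.1266    0.0345    1.0647    0.0760    0.0737    0.0928    0.1342    0.1332]
  [  0.1077    0.0445    0.0945    1.0965    0.1345    0.0512    0.1056    0.1073]
  [  0.1053    0.0653    0.0999    0.0349    1.0600    0.1220    0.0802    0.1293]
  [  0.0980    0.0750    0.0436    0.0628    0.0670    1.1235    0.0535    0.0726]
  [  0.1366    0.0490    0.1112    0.0819    0.0898    0.1107    1.1538    0.1430]
  [  0.1001    0.0321    0.1309    0.0325    0.0757    0.1276    0.0569    1.0681]
Total output x = L · d:
  x_0 = 1.0847·84 + 0.0832·49 + 0.1173·97 + 0.0468·55 + 0.0496·93 + 0.0651·48 + 0.1241·72 + 0.0807·98 = 133.7175
  x_1 = 0.1510·84 + 1.1245·49 + 0.1344·97 + 0.1076·55 + 0.0927·93 + 0.0653·48 + 0.1417·72 + 0.0962·98 = 118.1253
  x_2 = 0.1266·84 + 0.0345·49 + 1.0647·97 + 0.0760·55 + 0.0737·93 + 0.0928·48 + 0.1342·72 + 0.1332·98 = 153.8088
  x_3 = 0.1077·84 + 0.0445·49 + 0.0945·97 + 1.0965·55 + 0.1345·93 + 0.0512·48 + 0.1056·72 + 0.1073·98 = 113.7805
  x_4 = 0.1053·84 + 0.0653·49 + 0.0999·97 + 0.0349·55 + 1.0600·93 + 0.1220·48 + 0.0802·72 + 0.1293·98 = 146.5392
  x_5 = 0.0980·84 + 0.0750·49 + 0.0436·97 + 0.0628·55 + 0.0670·93 + 1.1235·48 + 0.0535·72 + 0.0726·98 = 90.6974
  x_6 = 0.1366·84 + 0.0490·49 + 0.1112·97 + 0.0819·55 + 0.0898·93 + 0.1107·48 + 1.1538·72 + 0.1430·98 = 139.9139
  x_7 = 0.1001·84 + 0.0321·49 + 0.1309·97 + 0.0325·55 + 0.0757·93 + 0.1276·48 + 0.0569·72 + 1.0681·98 = 146.4031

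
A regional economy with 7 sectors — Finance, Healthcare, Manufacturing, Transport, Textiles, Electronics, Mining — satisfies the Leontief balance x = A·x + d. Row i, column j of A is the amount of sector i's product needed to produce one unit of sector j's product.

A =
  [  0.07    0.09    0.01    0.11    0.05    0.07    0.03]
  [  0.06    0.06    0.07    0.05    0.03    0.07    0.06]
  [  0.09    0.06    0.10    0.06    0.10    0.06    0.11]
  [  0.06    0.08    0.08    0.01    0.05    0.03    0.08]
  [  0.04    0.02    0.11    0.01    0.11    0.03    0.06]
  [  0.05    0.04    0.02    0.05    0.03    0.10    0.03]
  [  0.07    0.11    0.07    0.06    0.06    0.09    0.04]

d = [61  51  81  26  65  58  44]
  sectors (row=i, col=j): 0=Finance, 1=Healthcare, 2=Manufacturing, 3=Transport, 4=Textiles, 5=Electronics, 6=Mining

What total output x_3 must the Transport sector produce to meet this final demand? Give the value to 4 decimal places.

66.3306

Form M = I − A:
  [  0.93   -0.09   -0.01   -0.11   -0.05   -0.07   -0.03]
  [ -0.06    0.94   -0.07   -0.05   -0.03   -0.07   -0.06]
  [ -0.09   -0.06    0.90   -0.06   -0.10   -0.06   -0.11]
  [ -0.06   -0.08   -0.08    0.99   -0.05   -0.03   -0.08]
  [ -0.04   -0.02   -0.11   -0.01    0.89   -0.03   -0.06]
  [ -0.05   -0.04   -0.02   -0.05   -0.03    0.90   -0.03]
  [ -0.07   -0.11   -0.07   -0.06   -0.06   -0.09    0.96]
Leontief inverse L = M⁻¹:
  [  1.1143    0.1378    0.0551    0.1452    0.0903    0.1160    0.0711]
  [  0.1051    1.1069    0.1142    0.0873    0.0717    0.1173    0.1010]
  [  0.1555    0.1280    1.1693    0.1130    0.1665    0.1264    0.1706]
  [  0.1054    0.1269    0.1268    1.0481    0.0941    0.0767    0.1214]
  [  0.0840    0.0619    0.1611    0.0439    1.1604    0.0726    0.1034]
  [  0.0828    0.0743    0.0507    0.0776    0.0595    1.1372    0.0588]
  [  0.1242    0.1650    0.1251    0.1044    0.1109    0.1471    1.0904]
Total output x = L · d:
  x_0 = 1.1143·61 + 0.1378·51 + 0.0551·81 + 0.1452·26 + 0.0903·65 + 0.1160·58 + 0.0711·44 = 98.9705
  x_1 = 0.1051·61 + 1.1069·51 + 0.1142·81 + 0.0873·26 + 0.0717·65 + 0.1173·58 + 0.1010·44 = 90.2953
  x_2 = 0.1555·61 + 0.1280·51 + 1.1693·81 + 0.1130·26 + 0.1665·65 + 0.1264·58 + 0.1706·44 = 139.3281
  x_3 = 0.1054·61 + 0.1269·51 + 0.1268·81 + 1.0481·26 + 0.0941·65 + 0.0767·58 + 0.1214·44 = 66.3306
  x_4 = 0.0840·61 + 0.0619·51 + 0.1611·81 + 0.0439·26 + 1.1604·65 + 0.0726·58 + 0.1034·44 = 106.6618
  x_5 = 0.0828·61 + 0.0743·51 + 0.0507·81 + 0.0776·26 + 0.0595·65 + 1.1372·58 + 0.0588·44 = 87.3778
  x_6 = 0.1242·61 + 0.1650·51 + 0.1251·81 + 0.1044·26 + 0.1109·65 + 0.1471·58 + 1.0904·44 = 92.5593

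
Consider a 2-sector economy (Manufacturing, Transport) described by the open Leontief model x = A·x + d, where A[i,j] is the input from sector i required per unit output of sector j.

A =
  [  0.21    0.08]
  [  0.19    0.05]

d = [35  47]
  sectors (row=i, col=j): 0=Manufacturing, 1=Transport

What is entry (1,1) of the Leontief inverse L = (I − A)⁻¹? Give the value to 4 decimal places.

Form M = I − A:
  [  0.79   -0.08]
  [ -0.19    0.95]
Leontief inverse L = M⁻¹:
  [  1.2920    0.1088]
  [  0.2584    1.0744]
Total output x = L · d:
  x_0 = 1.2920·35 + 0.1088·47 = 50.3332
  x_1 = 0.2584·35 + 1.0744·47 = 59.5403

L[1,1] = 1.0744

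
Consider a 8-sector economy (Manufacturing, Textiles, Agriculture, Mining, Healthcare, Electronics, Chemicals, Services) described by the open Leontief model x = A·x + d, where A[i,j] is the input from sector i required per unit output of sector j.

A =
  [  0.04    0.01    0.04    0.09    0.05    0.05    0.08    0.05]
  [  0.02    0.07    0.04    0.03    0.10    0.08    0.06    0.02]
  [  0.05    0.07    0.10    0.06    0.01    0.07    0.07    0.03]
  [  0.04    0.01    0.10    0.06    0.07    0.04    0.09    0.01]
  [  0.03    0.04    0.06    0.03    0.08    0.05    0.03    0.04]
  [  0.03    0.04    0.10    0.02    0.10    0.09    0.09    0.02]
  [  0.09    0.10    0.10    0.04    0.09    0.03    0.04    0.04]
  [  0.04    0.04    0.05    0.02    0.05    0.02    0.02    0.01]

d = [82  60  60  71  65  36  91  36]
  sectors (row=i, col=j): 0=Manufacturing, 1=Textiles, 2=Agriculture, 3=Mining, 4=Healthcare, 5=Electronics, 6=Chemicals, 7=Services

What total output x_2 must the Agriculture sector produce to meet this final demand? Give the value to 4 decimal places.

Form M = I − A:
  [  0.96   -0.01   -0.04   -0.09   -0.05   -0.05   -0.08   -0.05]
  [ -0.02    0.93   -0.04   -0.03   -0.10   -0.08   -0.06   -0.02]
  [ -0.05   -0.07    0.90   -0.06   -0.01   -0.07   -0.07   -0.03]
  [ -0.04   -0.01   -0.10    0.94   -0.07   -0.04   -0.09   -0.01]
  [ -0.03   -0.04   -0.06   -0.03    0.92   -0.05   -0.03   -0.04]
  [ -0.03   -0.04   -0.10   -0.02   -0.10    0.91   -0.09   -0.02]
  [ -0.09   -0.10   -0.10   -0.04   -0.09   -0.03    0.96   -0.04]
  [ -0.04   -0.04   -0.05   -0.02   -0.05   -0.02   -0.02    0.99]
Leontief inverse L = M⁻¹:
  [  1.0730    0.0444    0.0970    0.1221    0.0988    0.0867    0.1234    0.0700]
  [  0.0506    1.1085    0.0958    0.0592    0.1545    0.1230    0.1033    0.0414]
  [  0.0864    0.1129    1.1646    0.0971    0.0646    0.1173    0.1224    0.0528]
  [  0.0753    0.0492    0.1609    1.0948    0.1183    0.0807    0.1357    0.0326]
  [  0.0557    0.0708    0.1067    0.0561    1.1220    0.0851    0.0663    0.0578]
  [  0.0688    0.0872    0.1689    0.0565    0.1597    1.1403    0.1416    0.0461]
  [  0.1278    0.1454    0.1658    0.0820    0.1505    0.0820    1.0950    0.0672]
  [  0.0581    0.0615    0.0820    0.0400    0.0788    0.0450    0.0464    1.0231]
Total output x = L · d:
  x_0 = 1.0730·82 + 0.0444·60 + 0.0970·60 + 0.1221·71 + 0.0988·65 + 0.0867·36 + 0.1234·91 + 0.0700·36 = 128.4350
  x_1 = 0.0506·82 + 1.1085·60 + 0.0958·60 + 0.0592·71 + 0.1545·65 + 0.1230·36 + 0.1033·91 + 0.0414·36 = 105.9653
  x_2 = 0.0864·82 + 0.1129·60 + 1.1646·60 + 0.0971·71 + 0.0646·65 + 0.1173·36 + 0.1224·91 + 0.0528·36 = 112.0935
  x_3 = 0.0753·82 + 0.0492·60 + 0.1609·60 + 1.0948·71 + 0.1183·65 + 0.0807·36 + 0.1357·91 + 0.0326·36 = 120.6348
  x_4 = 0.0557·82 + 0.0708·60 + 0.1067·60 + 0.0561·71 + 1.1220·65 + 0.0851·36 + 0.0663·91 + 0.0578·36 = 103.3039
  x_5 = 0.0688·82 + 0.0872·60 + 0.1689·60 + 0.0565·71 + 0.1597·65 + 1.1403·36 + 0.1416·91 + 0.0461·36 = 90.9929
  x_6 = 0.1278·82 + 0.1454·60 + 0.1658·60 + 0.0820·71 + 0.1505·65 + 0.0820·36 + 1.0950·91 + 0.0672·36 = 149.7689
  x_7 = 0.0581·82 + 0.0615·60 + 0.0820·60 + 0.0400·71 + 0.0788·65 + 0.0450·36 + 0.0464·91 + 1.0231·36 = 64.0140

112.0935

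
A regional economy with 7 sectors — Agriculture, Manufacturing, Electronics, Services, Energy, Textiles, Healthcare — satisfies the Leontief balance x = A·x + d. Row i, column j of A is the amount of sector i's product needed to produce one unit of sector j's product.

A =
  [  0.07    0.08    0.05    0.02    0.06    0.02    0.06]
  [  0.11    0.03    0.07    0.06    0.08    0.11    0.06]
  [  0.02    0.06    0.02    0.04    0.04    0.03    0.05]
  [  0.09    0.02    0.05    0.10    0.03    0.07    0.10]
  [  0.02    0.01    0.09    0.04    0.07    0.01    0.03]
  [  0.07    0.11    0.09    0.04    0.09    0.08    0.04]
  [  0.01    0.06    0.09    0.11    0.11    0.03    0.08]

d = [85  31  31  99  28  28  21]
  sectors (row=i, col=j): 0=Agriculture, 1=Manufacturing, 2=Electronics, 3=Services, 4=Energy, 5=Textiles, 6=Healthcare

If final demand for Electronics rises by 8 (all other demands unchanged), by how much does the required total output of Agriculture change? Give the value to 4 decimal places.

0.7154

Form M = I − A:
  [  0.93   -0.08   -0.05   -0.02   -0.06   -0.02   -0.06]
  [ -0.11    0.97   -0.07   -0.06   -0.08   -0.11   -0.06]
  [ -0.02   -0.06    0.98   -0.04   -0.04   -0.03   -0.05]
  [ -0.09   -0.02   -0.05    0.90   -0.03   -0.07   -0.10]
  [ -0.02   -0.01   -0.09   -0.04    0.93   -0.01   -0.03]
  [ -0.07   -0.11   -0.09   -0.04   -0.09    0.92   -0.04]
  [ -0.01   -0.06   -0.09   -0.11   -0.11   -0.03    0.92]
Leontief inverse L = M⁻¹:
  [  1.1023    0.1100    0.0894    0.0541    0.1021    0.0484    0.0952]
  [  0.1562    1.0791    0.1272    0.1074    0.1394    0.1499    0.1102]
  [  0.0453    0.0817    1.0506    0.0682    0.0717    0.0535    0.0775]
  [  0.1324    0.0632    0.1013    1.1496    0.0836    0.1070    0.1506]
  [  0.0384    0.0294    0.1155    0.0645    1.0964    0.0267    0.0546]
  [  0.1187    0.1552    0.1467    0.0870    0.1494    1.1240    0.0890]
  [  0.0509    0.0957    0.1428    0.1623    0.1632    0.0682    1.1302]
Total output x = L · d:
  x_0 = 1.1023·85 + 0.1100·31 + 0.0894·31 + 0.0541·99 + 0.1021·28 + 0.0484·28 + 0.0952·21 = 111.4496
  x_1 = 0.1562·85 + 1.0791·31 + 0.1272·31 + 0.1074·99 + 0.1394·28 + 0.1499·28 + 0.1102·21 = 71.7221
  x_2 = 0.0453·85 + 0.0817·31 + 1.0506·31 + 0.0682·99 + 0.0717·28 + 0.0535·28 + 0.0775·21 = 50.8322
  x_3 = 0.1324·85 + 0.0632·31 + 0.1013·31 + 1.1496·99 + 0.0836·28 + 0.1070·28 + 0.1506·21 = 138.6654
  x_4 = 0.0384·85 + 0.0294·31 + 0.1155·31 + 0.0645·99 + 1.0964·28 + 0.0267·28 + 0.0546·21 = 46.7348
  x_5 = 0.1187·85 + 0.1552·31 + 0.1467·31 + 0.0870·99 + 0.1494·28 + 1.1240·28 + 0.0890·21 = 65.5851
  x_6 = 0.0509·85 + 0.0957·31 + 0.1428·31 + 0.1623·99 + 0.1632·28 + 0.0682·28 + 1.1302·21 = 57.9938
Δx_0 = L[0,2] · Δd_2 = 0.0894 · 8 = 0.7154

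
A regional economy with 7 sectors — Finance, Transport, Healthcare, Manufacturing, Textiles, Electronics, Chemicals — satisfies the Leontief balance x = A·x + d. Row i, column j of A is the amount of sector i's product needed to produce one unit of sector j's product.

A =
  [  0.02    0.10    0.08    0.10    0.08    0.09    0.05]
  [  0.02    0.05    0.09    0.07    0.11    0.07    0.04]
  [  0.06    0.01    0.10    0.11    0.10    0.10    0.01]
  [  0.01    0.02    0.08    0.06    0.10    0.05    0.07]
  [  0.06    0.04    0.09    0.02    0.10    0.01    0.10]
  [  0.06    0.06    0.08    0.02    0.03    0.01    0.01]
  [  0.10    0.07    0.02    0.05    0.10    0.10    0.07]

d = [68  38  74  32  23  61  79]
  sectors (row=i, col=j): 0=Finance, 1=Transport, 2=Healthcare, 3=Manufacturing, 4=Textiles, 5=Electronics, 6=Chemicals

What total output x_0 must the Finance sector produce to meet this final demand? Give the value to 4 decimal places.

113.4991

Form M = I − A:
  [  0.98   -0.10   -0.08   -0.10   -0.08   -0.09   -0.05]
  [ -0.02    0.95   -0.09   -0.07   -0.11   -0.07   -0.04]
  [ -0.06   -0.01    0.90   -0.11   -0.10   -0.10   -0.01]
  [ -0.01   -0.02   -0.08    0.94   -0.10   -0.05   -0.07]
  [ -0.06   -0.04   -0.09   -0.02    0.90   -0.01   -0.10]
  [ -0.06   -0.06   -0.08   -0.02   -0.03    0.99   -0.01]
  [ -0.10   -0.07   -0.02   -0.05   -0.10   -0.10    0.93]
Leontief inverse L = M⁻¹:
  [  1.0623    0.1393    0.1526    0.1527    0.1606    0.1408    0.0950]
  [  0.0589    1.0836    0.1538    0.1155    0.1803    0.1133    0.0807]
  [  0.0991    0.0464    1.1702    0.1605    0.1730    0.1456    0.0522]
  [  0.0467    0.0498    0.1334    1.0992    0.1621    0.0892    0.1072]
  [  0.1012    0.0772    0.1483    0.0676    1.1713    0.0592    0.1420]
  [  0.0814    0.0824    0.1212    0.0545    0.0752    1.0424    0.0326]
  [  0.1429    0.1174    0.0893    0.1008    0.1773    0.1500    1.1172]
Total output x = L · d:
  x_0 = 1.0623·68 + 0.1393·38 + 0.1526·74 + 0.1527·32 + 0.1606·23 + 0.1408·61 + 0.0950·79 = 113.4991
  x_1 = 0.0589·68 + 1.0836·38 + 0.1538·74 + 0.1155·32 + 0.1803·23 + 0.1133·61 + 0.0807·79 = 77.6949
  x_2 = 0.0991·68 + 0.0464·38 + 1.1702·74 + 0.1605·32 + 0.1730·23 + 0.1456·61 + 0.0522·79 = 117.2152
  x_3 = 0.0467·68 + 0.0498·38 + 0.1334·74 + 1.0992·32 + 0.1621·23 + 0.0892·61 + 0.1072·79 = 67.7519
  x_4 = 0.1012·68 + 0.0772·38 + 0.1483·74 + 0.0676·32 + 1.1713·23 + 0.0592·61 + 0.1420·79 = 64.7171
  x_5 = 0.0814·68 + 0.0824·38 + 0.1212·74 + 0.0545·32 + 0.0752·23 + 1.0424·61 + 0.0326·79 = 87.2732
  x_6 = 0.1429·68 + 0.1174·38 + 0.0893·74 + 0.1008·32 + 0.1773·23 + 0.1500·61 + 1.1172·79 = 125.5048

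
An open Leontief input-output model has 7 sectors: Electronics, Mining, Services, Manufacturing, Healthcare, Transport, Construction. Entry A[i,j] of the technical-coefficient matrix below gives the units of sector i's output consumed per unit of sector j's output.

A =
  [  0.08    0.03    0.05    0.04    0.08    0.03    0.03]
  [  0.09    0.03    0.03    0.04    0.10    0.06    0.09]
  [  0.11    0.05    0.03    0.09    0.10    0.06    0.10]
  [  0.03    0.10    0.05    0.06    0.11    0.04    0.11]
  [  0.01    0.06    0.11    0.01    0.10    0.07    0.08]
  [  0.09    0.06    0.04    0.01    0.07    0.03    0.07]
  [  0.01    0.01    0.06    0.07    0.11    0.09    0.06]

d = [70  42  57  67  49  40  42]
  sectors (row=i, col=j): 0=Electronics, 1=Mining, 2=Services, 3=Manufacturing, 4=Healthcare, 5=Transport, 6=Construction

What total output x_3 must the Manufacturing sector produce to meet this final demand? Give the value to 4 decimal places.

Form M = I − A:
  [  0.92   -0.03   -0.05   -0.04   -0.08   -0.03   -0.03]
  [ -0.09    0.97   -0.03   -0.04   -0.10   -0.06   -0.09]
  [ -0.11   -0.05    0.97   -0.09   -0.10   -0.06   -0.10]
  [ -0.03   -0.10   -0.05    0.94   -0.11   -0.04   -0.11]
  [ -0.01   -0.06   -0.11   -0.01    0.90   -0.07   -0.08]
  [ -0.09   -0.06   -0.04   -0.01   -0.07    0.97   -0.07]
  [ -0.01   -0.01   -0.06   -0.07   -0.11   -0.09    0.94]
Leontief inverse L = M⁻¹:
  [  1.1135    0.0587    0.0853    0.0657    0.1370    0.0628    0.0743]
  [  0.1292    1.0648    0.0761    0.0718    0.1728    0.1035    0.1450]
  [  0.1583    0.0948    1.0855    0.1306    0.1907    0.1128    0.1695]
  [  0.0751    0.1407    0.1022    1.0992    0.1972    0.0935    0.1791]
  [  0.0552    0.0958    0.1551    0.0456    1.1759    0.1171    0.1416]
  [  0.1260    0.0871    0.0771    0.0378    0.1312    1.0667    0.1156]
  [  0.0474    0.0480    0.1041    0.1006    0.1803    0.1318    1.1180]
Total output x = L · d:
  x_0 = 1.1135·70 + 0.0587·42 + 0.0853·57 + 0.0657·67 + 0.1370·49 + 0.0628·40 + 0.0743·42 = 102.0207
  x_1 = 0.1292·70 + 1.0648·42 + 0.0761·57 + 0.0718·67 + 0.1728·49 + 0.1035·40 + 0.1450·42 = 81.6137
  x_2 = 0.1583·70 + 0.0948·42 + 1.0855·57 + 0.1306·67 + 0.1907·49 + 0.1128·40 + 0.1695·42 = 106.6553
  x_3 = 0.0751·70 + 0.1407·42 + 0.1022·57 + 1.0992·67 + 0.1972·49 + 0.0935·40 + 0.1791·42 = 111.5644
  x_4 = 0.0552·70 + 0.0958·42 + 0.1551·57 + 0.0456·67 + 1.1759·49 + 0.1171·40 + 0.1416·42 = 88.0287
  x_5 = 0.1260·70 + 0.0871·42 + 0.0771·57 + 0.0378·67 + 0.1312·49 + 1.0667·40 + 0.1156·42 = 73.3586
  x_6 = 0.0474·70 + 0.0480·42 + 0.1041·57 + 0.1006·67 + 0.1803·49 + 0.1318·40 + 1.1180·42 = 79.0751

111.5644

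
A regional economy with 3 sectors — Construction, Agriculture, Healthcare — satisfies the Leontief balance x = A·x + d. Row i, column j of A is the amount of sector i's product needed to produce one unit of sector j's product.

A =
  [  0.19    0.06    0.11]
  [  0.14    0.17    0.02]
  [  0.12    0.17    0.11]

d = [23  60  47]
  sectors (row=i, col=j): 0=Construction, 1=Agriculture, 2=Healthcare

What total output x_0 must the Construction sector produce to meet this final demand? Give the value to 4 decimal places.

Form M = I − A:
  [  0.81   -0.06   -0.11]
  [ -0.14    0.83   -0.02]
  [ -0.12   -0.17    0.89]
Leontief inverse L = M⁻¹:
  [  1.2801    0.1255    0.1610]
  [  0.2211    1.2321    0.0550]
  [  0.2148    0.2523    1.1558]
Total output x = L · d:
  x_0 = 1.2801·23 + 0.1255·60 + 0.1610·47 = 44.5429
  x_1 = 0.2211·23 + 1.2321·60 + 0.0550·47 = 81.5952
  x_2 = 0.2148·23 + 0.2523·60 + 1.1558·47 = 74.4004

44.5429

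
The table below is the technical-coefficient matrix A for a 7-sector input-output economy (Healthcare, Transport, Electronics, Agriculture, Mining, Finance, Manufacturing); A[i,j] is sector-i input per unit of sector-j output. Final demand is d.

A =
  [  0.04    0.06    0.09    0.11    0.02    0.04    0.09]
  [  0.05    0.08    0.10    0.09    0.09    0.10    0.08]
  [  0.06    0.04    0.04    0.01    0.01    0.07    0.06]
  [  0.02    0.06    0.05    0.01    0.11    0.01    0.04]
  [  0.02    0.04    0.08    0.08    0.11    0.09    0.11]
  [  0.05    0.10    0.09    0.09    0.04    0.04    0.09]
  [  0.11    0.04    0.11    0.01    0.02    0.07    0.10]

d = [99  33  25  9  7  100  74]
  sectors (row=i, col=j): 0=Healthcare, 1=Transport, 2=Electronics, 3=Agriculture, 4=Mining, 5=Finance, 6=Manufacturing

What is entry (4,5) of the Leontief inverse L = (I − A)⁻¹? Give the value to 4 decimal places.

Form M = I − A:
  [  0.96   -0.06   -0.09   -0.11   -0.02   -0.04   -0.09]
  [ -0.05    0.92   -0.10   -0.09   -0.09   -0.10   -0.08]
  [ -0.06   -0.04    0.96   -0.01   -0.01   -0.07   -0.06]
  [ -0.02   -0.06   -0.05    0.99   -0.11   -0.01   -0.04]
  [ -0.02   -0.04   -0.08   -0.08    0.89   -0.09   -0.11]
  [ -0.05   -0.10   -0.09   -0.09   -0.04    0.96   -0.09]
  [ -0.11   -0.04   -0.11   -0.01   -0.02   -0.07    0.90]
Leontief inverse L = M⁻¹:
  [  1.0825    0.1051    0.1504    0.1456    0.0619    0.0853    0.1502]
  [  0.1046    1.1428    0.1832    0.1460    0.1491    0.1643    0.1654]
  [  0.0903    0.0727    1.0840    0.0406    0.0335    0.1015    0.1038]
  [  0.0480    0.0906    0.0949    1.0416    0.1442    0.0492    0.0880]
  [  0.0709    0.0946    0.1556    0.1274    1.1631    0.1483    0.1885]
  [  0.0980    0.1520    0.1604    0.1346    0.0888    1.0947    0.1603]
  [  0.1577    0.0874    0.1760    0.0541    0.0526    0.1191    1.1671]
Total output x = L · d:
  x_0 = 1.0825·99 + 0.1051·33 + 0.1504·25 + 0.1456·9 + 0.0619·7 + 0.0853·100 + 0.1502·74 = 135.7830
  x_1 = 0.1046·99 + 1.1428·33 + 0.1832·25 + 0.1460·9 + 0.1491·7 + 0.1643·100 + 0.1654·74 = 83.6840
  x_2 = 0.0903·99 + 0.0727·33 + 1.0840·25 + 0.0406·9 + 0.0335·7 + 0.1015·100 + 0.1038·74 = 56.8636
  x_3 = 0.0480·99 + 0.0906·33 + 0.0949·25 + 1.0416·9 + 0.1442·7 + 0.0492·100 + 0.0880·74 = 31.9295
  x_4 = 0.0709·99 + 0.0946·33 + 0.1556·25 + 0.1274·9 + 1.1631·7 + 0.1483·100 + 0.1885·74 = 52.0906
  x_5 = 0.0980·99 + 0.1520·33 + 0.1604·25 + 0.1346·9 + 0.0888·7 + 1.0947·100 + 0.1603·74 = 141.8914
  x_6 = 0.1577·99 + 0.0874·33 + 0.1760·25 + 0.0541·9 + 0.0526·7 + 0.1191·100 + 1.1671·74 = 122.0355

L[4,5] = 0.1483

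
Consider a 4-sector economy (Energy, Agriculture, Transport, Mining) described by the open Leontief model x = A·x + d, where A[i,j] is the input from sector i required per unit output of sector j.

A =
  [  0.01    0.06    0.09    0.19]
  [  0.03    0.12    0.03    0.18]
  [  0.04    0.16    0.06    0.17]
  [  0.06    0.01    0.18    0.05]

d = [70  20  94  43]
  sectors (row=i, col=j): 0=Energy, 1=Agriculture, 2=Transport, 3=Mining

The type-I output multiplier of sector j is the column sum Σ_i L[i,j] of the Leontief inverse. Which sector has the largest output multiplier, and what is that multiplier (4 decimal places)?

Mining (1.8740)

Form M = I − A:
  [  0.99   -0.06   -0.09   -0.19]
  [ -0.03    0.88   -0.03   -0.18]
  [ -0.04   -0.16    0.94   -0.17]
  [ -0.06   -0.01   -0.18    0.95]
Leontief inverse L = M⁻¹:
  [  1.0346    0.1008    0.1507    0.2530]
  [  0.0537    1.1591    0.0893    0.2463]
  [  0.0674    0.2122    1.1259    0.2552]
  [  0.0787    0.0588    0.2238    1.1195]
Total output x = L · d:
  x_0 = 1.0346·70 + 0.1008·20 + 0.1507·94 + 0.2530·43 = 99.4828
  x_1 = 0.0537·70 + 1.1591·20 + 0.0893·94 + 0.2463·43 = 45.9231
  x_2 = 0.0674·70 + 0.2122·20 + 1.1259·94 + 0.2552·43 = 125.7693
  x_3 = 0.0787·70 + 0.0588·20 + 0.2238·94 + 1.1195·43 = 75.8597
Output multipliers (column sums of L):
  Energy: 1.2343
  Agriculture: 1.5309
  Transport: 1.5897
  Mining: 1.8740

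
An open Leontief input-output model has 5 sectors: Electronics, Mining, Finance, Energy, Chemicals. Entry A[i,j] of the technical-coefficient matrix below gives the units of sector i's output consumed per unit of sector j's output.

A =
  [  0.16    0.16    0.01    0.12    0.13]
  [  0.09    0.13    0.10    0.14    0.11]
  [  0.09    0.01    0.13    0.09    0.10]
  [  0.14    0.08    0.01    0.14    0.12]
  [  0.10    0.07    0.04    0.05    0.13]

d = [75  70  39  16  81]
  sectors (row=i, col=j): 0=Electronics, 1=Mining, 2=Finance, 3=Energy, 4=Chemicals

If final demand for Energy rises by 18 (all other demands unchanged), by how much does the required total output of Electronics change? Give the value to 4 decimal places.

Form M = I − A:
  [  0.84   -0.16   -0.01   -0.12   -0.13]
  [ -0.09    0.87   -0.10   -0.14   -0.11]
  [ -0.09   -0.01    0.87   -0.09   -0.10]
  [ -0.14   -0.08   -0.01    0.86   -0.12]
  [ -0.10   -0.07   -0.04   -0.05    0.87]
Leontief inverse L = M⁻¹:
  [  1.3020    0.2851    0.0631    0.2505    0.2724]
  [  0.2223    1.2360    0.1589    0.2630    0.2440]
  [  0.1863    0.0794    1.1717    0.1730    0.1964]
  [  0.2615    0.1827    0.0494    1.2481    0.2400]
  [  0.1911    0.1464    0.0768    0.1296    1.2232]
Total output x = L · d:
  x_0 = 1.3020·75 + 0.2851·70 + 0.0631·39 + 0.2505·16 + 0.2724·81 = 146.1435
  x_1 = 0.2223·75 + 1.2360·70 + 0.1589·39 + 0.2630·16 + 0.2440·81 = 133.3640
  x_2 = 0.1863·75 + 0.0794·70 + 1.1717·39 + 0.1730·16 + 0.1964·81 = 83.9032
  x_3 = 0.2615·75 + 0.1827·70 + 0.0494·39 + 1.2481·16 + 0.2400·81 = 73.7390
  x_4 = 0.1911·75 + 0.1464·70 + 0.0768·39 + 0.1296·16 + 1.2232·81 = 128.7275
Δx_0 = L[0,3] · Δd_3 = 0.2505 · 18 = 4.5096

4.5096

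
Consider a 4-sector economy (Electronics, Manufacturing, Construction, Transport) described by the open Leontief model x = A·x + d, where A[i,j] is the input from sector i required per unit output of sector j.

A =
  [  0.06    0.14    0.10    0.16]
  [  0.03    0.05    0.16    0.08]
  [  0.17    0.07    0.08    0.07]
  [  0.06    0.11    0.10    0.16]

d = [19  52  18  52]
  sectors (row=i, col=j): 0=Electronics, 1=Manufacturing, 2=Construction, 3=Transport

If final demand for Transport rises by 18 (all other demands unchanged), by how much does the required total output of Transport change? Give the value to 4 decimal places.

22.3972

Form M = I − A:
  [  0.94   -0.14   -0.10   -0.16]
  [ -0.03    0.95   -0.16   -0.08]
  [ -0.17   -0.07    0.92   -0.07]
  [ -0.06   -0.11   -0.10    0.84]
Leontief inverse L = M⁻¹:
  [  1.1197    0.2074    0.1848    0.2484]
  [  0.0826    1.0966    0.2147    0.1381]
  [  0.2221    0.1350    1.1510    0.1511]
  [  0.1172    0.1745    0.1783    1.2443]
Total output x = L · d:
  x_0 = 1.1197·19 + 0.2074·52 + 0.1848·18 + 0.2484·52 = 48.3036
  x_1 = 0.0826·19 + 1.0966·52 + 0.2147·18 + 0.1381·52 = 69.6389
  x_2 = 0.2221·19 + 0.1350·52 + 1.1510·18 + 0.1511·52 = 39.8167
  x_3 = 0.1172·19 + 0.1745·52 + 0.1783·18 + 1.2443·52 = 79.2145
Δx_3 = L[3,3] · Δd_3 = 1.2443 · 18 = 22.3972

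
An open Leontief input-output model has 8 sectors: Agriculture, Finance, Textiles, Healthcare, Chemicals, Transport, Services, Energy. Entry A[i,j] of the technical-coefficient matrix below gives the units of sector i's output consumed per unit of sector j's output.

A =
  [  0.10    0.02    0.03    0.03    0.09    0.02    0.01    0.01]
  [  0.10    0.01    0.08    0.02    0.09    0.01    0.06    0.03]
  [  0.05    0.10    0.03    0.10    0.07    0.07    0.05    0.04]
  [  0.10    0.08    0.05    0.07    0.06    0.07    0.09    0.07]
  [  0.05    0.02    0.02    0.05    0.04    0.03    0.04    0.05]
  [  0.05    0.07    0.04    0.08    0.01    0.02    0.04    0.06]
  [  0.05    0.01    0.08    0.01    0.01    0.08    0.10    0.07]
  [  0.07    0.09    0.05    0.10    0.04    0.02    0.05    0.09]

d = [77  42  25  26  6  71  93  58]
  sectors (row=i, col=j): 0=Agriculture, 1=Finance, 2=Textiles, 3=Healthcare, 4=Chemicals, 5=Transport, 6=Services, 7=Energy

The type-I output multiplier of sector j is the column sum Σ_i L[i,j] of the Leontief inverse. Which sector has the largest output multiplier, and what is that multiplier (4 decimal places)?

Form M = I − A:
  [  0.90   -0.02   -0.03   -0.03   -0.09   -0.02   -0.01   -0.01]
  [ -0.10    0.99   -0.08   -0.02   -0.09   -0.01   -0.06   -0.03]
  [ -0.05   -0.10    0.97   -0.10   -0.07   -0.07   -0.05   -0.04]
  [ -0.10   -0.08   -0.05    0.93   -0.06   -0.07   -0.09   -0.07]
  [ -0.05   -0.02   -0.02   -0.05    0.96   -0.03   -0.04   -0.05]
  [ -0.05   -0.07   -0.04   -0.08   -0.01    0.98   -0.04   -0.06]
  [ -0.05   -0.01   -0.08   -0.01   -0.01   -0.08    0.90   -0.07]
  [ -0.07   -0.09   -0.05   -0.10   -0.04   -0.02   -0.05    0.91]
Leontief inverse L = M⁻¹:
  [  1.1378    0.0409    0.0499    0.0565    0.1197    0.0382    0.0326    0.0320]
  [  0.1470    1.0404    0.1083    0.0565    0.1267    0.0382    0.0934    0.0617]
  [  0.1162    0.1412    1.0731    0.1477    0.1173    0.1045    0.0997    0.0855]
  [  0.1745    0.1270    0.0989    1.1245    0.1135    0.1100    0.1450    0.1216]
  [  0.0883    0.0456    0.0443    0.0794    1.0669    0.0509    0.0684    0.0778]
  [  0.1010    0.1032    0.0731    0.1169    0.0474    1.0468    0.0776    0.0943]
  [  0.0979    0.0480    0.1148    0.0524    0.0429    0.1110    1.1399    0.1091]
  [  0.1391    0.1347    0.0942    0.1506    0.0910    0.0559    0.1005    1.1370]
Total output x = L · d:
  x_0 = 1.1378·77 + 0.0409·42 + 0.0499·25 + 0.0565·26 + 0.1197·6 + 0.0382·71 + 0.0326·93 + 0.0320·58 = 100.3600
  x_1 = 0.1470·77 + 1.0404·42 + 0.1083·25 + 0.0565·26 + 0.1267·6 + 0.0382·71 + 0.0934·93 + 0.0617·58 = 74.9300
  x_2 = 0.1162·77 + 0.1412·42 + 1.0731·25 + 0.1477·26 + 0.1173·6 + 0.1045·71 + 0.0997·93 + 0.0855·58 = 67.9039
  x_3 = 0.1745·77 + 0.1270·42 + 0.0989·25 + 1.1245·26 + 0.1135·6 + 0.1100·71 + 0.1450·93 + 0.1216·58 = 79.5120
  x_4 = 0.0883·77 + 0.0456·42 + 0.0443·25 + 0.0794·26 + 1.0669·6 + 0.0509·71 + 0.0684·93 + 0.0778·58 = 32.7824
  x_5 = 0.1010·77 + 0.1032·42 + 0.0731·25 + 0.1169·26 + 0.0474·6 + 1.0468·71 + 0.0776·93 + 0.0943·58 = 104.2706
  x_6 = 0.0979·77 + 0.0480·42 + 0.1148·25 + 0.0524·26 + 0.0429·6 + 0.1110·71 + 1.1399·93 + 0.1091·58 = 134.2615
  x_7 = 0.1391·77 + 0.1347·42 + 0.0942·25 + 0.1506·26 + 0.0910·6 + 0.0559·71 + 0.1005·93 + 1.1370·58 = 102.4451
Output multipliers (column sums of L):
  Agriculture: 2.0018
  Finance: 1.6809
  Textiles: 1.6567
  Healthcare: 1.7844
  Chemicals: 1.7254
  Transport: 1.5556
  Services: 1.7572
  Energy: 1.7189

Agriculture (2.0018)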